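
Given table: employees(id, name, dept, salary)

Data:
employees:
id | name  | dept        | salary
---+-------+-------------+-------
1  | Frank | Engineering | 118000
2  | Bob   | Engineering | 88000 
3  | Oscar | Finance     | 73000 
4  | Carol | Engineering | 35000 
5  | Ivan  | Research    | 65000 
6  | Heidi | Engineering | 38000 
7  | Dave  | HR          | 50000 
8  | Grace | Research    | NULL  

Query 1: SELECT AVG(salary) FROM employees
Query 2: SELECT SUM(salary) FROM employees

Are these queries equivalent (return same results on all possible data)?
No, not equivalent

Query 1 returns: [(66714.28571428571,)]
Query 2 returns: [(467000,)]

Reason: AVG vs SUM give different aggregate values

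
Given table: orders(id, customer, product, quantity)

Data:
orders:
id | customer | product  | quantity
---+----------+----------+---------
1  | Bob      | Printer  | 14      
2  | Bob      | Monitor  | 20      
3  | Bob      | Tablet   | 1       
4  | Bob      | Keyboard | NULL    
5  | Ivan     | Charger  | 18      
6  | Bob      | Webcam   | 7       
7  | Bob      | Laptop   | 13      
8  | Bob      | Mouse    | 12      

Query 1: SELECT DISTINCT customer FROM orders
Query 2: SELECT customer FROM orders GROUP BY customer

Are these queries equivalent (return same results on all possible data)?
Yes, equivalent

Both queries return: [('Bob',), ('Ivan',)]

Reason: Both get unique customers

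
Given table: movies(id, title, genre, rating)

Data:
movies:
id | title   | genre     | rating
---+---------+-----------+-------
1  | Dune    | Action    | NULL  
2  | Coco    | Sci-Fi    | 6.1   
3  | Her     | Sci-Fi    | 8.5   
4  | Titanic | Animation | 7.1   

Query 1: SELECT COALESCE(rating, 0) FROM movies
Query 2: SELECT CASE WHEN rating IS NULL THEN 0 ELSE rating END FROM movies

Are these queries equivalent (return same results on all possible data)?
Yes, equivalent

Both queries return: [(0,), (6.1,), (7.1,), (8.5,)]

Reason: COALESCE vs CASE for NULL handling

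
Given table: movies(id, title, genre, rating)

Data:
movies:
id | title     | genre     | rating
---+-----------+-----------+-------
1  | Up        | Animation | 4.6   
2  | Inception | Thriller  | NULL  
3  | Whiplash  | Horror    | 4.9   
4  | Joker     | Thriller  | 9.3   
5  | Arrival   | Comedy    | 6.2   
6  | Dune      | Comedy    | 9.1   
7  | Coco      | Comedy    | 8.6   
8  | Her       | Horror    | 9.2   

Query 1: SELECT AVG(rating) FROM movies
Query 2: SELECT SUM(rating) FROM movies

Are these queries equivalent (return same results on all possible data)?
No, not equivalent

Query 1 returns: [(7.414285714285714,)]
Query 2 returns: [(51.9,)]

Reason: AVG vs SUM give different aggregate values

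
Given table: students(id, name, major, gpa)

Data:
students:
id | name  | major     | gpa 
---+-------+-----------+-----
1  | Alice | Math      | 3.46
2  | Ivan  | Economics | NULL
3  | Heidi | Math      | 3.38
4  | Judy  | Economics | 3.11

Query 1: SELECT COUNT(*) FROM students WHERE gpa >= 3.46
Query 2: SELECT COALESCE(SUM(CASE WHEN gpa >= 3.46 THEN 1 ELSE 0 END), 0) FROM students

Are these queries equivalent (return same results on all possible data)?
Yes, equivalent

Both queries return: [(1,)]

Reason: COUNT with WHERE vs conditional SUM (COALESCE handles empty-table NULL)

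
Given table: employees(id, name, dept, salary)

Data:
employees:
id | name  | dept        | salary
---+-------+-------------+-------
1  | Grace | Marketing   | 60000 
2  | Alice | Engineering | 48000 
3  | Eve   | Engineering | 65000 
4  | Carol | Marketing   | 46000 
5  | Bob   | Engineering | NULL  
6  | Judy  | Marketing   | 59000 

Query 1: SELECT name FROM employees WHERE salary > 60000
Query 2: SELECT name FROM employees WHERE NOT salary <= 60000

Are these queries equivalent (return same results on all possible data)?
Yes, equivalent

Both queries return: [('Eve',)]

Reason: Both filter salary > 60000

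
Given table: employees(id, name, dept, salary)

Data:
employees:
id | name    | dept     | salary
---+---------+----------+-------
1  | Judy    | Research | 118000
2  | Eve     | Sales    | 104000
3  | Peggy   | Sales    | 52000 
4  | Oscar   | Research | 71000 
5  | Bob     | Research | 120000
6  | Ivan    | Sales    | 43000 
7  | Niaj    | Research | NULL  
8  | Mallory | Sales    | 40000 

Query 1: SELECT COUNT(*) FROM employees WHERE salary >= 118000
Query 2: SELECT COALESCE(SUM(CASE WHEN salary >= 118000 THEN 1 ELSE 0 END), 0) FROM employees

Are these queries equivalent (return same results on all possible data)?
Yes, equivalent

Both queries return: [(2,)]

Reason: COUNT with WHERE vs conditional SUM (COALESCE handles empty-table NULL)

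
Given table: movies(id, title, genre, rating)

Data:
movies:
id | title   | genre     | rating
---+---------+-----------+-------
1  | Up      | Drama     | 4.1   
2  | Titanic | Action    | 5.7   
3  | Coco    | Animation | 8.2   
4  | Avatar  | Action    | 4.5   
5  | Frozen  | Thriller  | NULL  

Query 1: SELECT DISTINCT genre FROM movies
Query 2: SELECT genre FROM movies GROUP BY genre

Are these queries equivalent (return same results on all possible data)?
Yes, equivalent

Both queries return: [('Action',), ('Animation',), ('Drama',), ('Thriller',)]

Reason: Both get unique genres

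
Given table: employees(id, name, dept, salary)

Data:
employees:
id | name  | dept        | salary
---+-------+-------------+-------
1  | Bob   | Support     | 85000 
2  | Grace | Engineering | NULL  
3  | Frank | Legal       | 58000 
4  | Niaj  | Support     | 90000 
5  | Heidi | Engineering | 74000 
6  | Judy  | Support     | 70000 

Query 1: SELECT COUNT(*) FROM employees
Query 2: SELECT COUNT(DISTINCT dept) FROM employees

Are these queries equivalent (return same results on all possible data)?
No, not equivalent

Query 1 returns: [(6,)]
Query 2 returns: [(3,)]

Reason: COUNT(*) counts rows, COUNT(DISTINCT dept) counts unique depts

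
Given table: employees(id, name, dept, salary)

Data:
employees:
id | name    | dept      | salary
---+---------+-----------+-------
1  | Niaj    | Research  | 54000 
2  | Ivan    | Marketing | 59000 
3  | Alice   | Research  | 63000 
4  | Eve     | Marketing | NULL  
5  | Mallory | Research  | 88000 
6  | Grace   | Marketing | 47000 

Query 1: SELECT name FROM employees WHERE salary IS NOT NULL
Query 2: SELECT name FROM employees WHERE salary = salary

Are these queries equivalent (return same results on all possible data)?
Yes, equivalent

Both queries return: [('Alice',), ('Grace',), ('Ivan',), ('Mallory',), ('Niaj',)]

Reason: IS NOT NULL vs self-equality (both exclude NULLs)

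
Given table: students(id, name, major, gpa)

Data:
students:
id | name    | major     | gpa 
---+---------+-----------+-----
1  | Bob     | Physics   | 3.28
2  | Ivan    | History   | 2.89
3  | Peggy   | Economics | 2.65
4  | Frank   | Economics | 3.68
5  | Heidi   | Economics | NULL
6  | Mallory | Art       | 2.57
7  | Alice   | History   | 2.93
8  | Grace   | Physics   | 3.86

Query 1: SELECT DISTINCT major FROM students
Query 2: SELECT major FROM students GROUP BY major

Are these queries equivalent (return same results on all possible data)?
Yes, equivalent

Both queries return: [('Art',), ('Economics',), ('History',), ('Physics',)]

Reason: Both get unique majors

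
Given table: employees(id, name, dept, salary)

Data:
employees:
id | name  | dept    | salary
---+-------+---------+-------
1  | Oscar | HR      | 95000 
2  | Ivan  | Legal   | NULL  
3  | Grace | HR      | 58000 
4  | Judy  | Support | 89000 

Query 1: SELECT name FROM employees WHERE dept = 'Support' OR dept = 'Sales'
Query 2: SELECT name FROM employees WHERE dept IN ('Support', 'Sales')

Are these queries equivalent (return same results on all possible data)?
Yes, equivalent

Both queries return: [('Judy',)]

Reason: OR vs IN are equivalent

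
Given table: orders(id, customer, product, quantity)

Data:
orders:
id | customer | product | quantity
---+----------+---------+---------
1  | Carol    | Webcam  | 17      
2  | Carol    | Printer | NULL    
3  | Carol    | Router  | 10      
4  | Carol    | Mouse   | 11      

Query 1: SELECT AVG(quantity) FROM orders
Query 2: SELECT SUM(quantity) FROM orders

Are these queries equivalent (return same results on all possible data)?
No, not equivalent

Query 1 returns: [(12.666666666666666,)]
Query 2 returns: [(38,)]

Reason: AVG vs SUM give different aggregate values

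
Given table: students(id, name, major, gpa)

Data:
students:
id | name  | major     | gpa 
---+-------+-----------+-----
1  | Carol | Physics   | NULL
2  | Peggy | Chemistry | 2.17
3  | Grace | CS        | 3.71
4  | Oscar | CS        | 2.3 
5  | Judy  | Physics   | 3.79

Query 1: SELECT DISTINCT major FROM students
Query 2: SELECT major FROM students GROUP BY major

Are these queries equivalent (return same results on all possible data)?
Yes, equivalent

Both queries return: [('CS',), ('Chemistry',), ('Physics',)]

Reason: Both get unique majors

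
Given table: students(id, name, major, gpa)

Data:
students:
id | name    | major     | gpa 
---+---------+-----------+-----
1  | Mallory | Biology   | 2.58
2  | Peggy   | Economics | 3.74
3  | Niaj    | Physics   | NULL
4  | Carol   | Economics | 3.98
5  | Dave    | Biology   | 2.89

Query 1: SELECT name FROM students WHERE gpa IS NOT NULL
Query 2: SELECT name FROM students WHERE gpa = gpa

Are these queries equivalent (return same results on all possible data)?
Yes, equivalent

Both queries return: [('Carol',), ('Dave',), ('Mallory',), ('Peggy',)]

Reason: IS NOT NULL vs self-equality (both exclude NULLs)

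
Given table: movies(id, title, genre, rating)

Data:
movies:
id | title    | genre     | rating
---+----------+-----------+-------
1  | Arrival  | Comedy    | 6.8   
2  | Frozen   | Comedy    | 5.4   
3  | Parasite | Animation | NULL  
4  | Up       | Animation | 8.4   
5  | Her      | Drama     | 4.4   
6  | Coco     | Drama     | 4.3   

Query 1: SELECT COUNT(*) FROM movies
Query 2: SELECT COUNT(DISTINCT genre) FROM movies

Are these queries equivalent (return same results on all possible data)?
No, not equivalent

Query 1 returns: [(6,)]
Query 2 returns: [(3,)]

Reason: COUNT(*) counts rows, COUNT(DISTINCT genre) counts unique genres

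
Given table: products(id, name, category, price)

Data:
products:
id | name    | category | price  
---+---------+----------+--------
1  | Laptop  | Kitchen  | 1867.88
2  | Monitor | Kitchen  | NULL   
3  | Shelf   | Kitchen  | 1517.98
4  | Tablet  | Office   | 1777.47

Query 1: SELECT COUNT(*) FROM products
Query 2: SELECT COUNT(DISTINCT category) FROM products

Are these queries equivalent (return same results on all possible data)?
No, not equivalent

Query 1 returns: [(4,)]
Query 2 returns: [(2,)]

Reason: COUNT(*) counts rows, COUNT(DISTINCT category) counts unique categorys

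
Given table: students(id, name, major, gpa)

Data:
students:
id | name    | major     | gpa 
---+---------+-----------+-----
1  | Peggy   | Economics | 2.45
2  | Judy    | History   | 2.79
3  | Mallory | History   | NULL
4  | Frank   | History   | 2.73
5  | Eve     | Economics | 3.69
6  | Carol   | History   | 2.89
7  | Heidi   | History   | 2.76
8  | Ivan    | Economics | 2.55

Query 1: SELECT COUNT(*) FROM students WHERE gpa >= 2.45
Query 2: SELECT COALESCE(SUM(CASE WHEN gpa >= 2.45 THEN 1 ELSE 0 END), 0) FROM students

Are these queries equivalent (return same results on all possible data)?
Yes, equivalent

Both queries return: [(7,)]

Reason: COUNT with WHERE vs conditional SUM (COALESCE handles empty-table NULL)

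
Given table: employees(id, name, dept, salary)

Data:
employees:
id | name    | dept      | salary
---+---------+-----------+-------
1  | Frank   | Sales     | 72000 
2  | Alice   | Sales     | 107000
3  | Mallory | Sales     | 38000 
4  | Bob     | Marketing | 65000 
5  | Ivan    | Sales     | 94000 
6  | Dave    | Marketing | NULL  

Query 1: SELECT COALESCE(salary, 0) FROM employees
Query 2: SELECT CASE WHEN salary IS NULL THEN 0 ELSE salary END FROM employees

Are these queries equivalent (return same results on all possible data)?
Yes, equivalent

Both queries return: [(0,), (38000,), (65000,), (72000,), (94000,), (107000,)]

Reason: COALESCE vs CASE for NULL handling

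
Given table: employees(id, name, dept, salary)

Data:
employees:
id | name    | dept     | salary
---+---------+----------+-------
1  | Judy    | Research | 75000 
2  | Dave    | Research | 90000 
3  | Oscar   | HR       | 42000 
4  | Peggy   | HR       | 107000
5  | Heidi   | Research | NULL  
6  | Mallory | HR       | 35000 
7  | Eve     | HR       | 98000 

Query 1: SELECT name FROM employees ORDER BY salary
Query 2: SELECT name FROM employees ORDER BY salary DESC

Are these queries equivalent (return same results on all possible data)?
No, not equivalent

Query 1 returns: [('Heidi',), ('Mallory',), ('Oscar',), ('Judy',), ('Dave',), ('Eve',), ('Peggy',)]
Query 2 returns: [('Peggy',), ('Eve',), ('Dave',), ('Judy',), ('Oscar',), ('Mallory',), ('Heidi',)]

Reason: ASC vs DESC gives opposite ordering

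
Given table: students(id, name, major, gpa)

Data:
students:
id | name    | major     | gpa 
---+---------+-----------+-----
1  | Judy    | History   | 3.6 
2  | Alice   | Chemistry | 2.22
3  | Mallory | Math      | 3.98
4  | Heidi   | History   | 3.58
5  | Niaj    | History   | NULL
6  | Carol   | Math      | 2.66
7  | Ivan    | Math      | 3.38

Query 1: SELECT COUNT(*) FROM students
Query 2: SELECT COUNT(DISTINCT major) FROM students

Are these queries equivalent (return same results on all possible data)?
No, not equivalent

Query 1 returns: [(7,)]
Query 2 returns: [(3,)]

Reason: COUNT(*) counts rows, COUNT(DISTINCT major) counts unique majors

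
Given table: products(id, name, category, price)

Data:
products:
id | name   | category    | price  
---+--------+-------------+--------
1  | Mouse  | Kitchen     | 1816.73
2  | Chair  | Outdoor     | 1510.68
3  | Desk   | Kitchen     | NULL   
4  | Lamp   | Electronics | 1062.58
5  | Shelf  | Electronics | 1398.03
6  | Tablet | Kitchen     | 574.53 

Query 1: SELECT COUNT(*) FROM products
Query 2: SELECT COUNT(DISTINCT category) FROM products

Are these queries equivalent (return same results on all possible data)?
No, not equivalent

Query 1 returns: [(6,)]
Query 2 returns: [(3,)]

Reason: COUNT(*) counts rows, COUNT(DISTINCT category) counts unique categorys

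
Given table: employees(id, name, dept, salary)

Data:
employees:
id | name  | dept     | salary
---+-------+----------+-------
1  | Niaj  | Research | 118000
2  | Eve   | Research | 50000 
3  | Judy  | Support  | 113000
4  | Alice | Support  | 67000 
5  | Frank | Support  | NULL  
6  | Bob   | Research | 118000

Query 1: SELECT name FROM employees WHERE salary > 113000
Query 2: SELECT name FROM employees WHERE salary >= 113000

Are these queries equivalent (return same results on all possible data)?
No, not equivalent

Query 1 returns: [('Niaj',), ('Bob',)]
Query 2 returns: [('Niaj',), ('Judy',), ('Bob',)]

Reason: > vs >= gives different results when salary = 113000 exists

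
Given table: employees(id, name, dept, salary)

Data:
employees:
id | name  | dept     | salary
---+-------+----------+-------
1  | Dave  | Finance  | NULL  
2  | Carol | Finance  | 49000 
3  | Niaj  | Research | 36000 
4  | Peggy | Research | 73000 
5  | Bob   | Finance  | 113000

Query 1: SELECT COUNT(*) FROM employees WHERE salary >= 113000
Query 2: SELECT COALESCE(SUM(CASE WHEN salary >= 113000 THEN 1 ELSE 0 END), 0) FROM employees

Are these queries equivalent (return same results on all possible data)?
Yes, equivalent

Both queries return: [(1,)]

Reason: COUNT with WHERE vs conditional SUM (COALESCE handles empty-table NULL)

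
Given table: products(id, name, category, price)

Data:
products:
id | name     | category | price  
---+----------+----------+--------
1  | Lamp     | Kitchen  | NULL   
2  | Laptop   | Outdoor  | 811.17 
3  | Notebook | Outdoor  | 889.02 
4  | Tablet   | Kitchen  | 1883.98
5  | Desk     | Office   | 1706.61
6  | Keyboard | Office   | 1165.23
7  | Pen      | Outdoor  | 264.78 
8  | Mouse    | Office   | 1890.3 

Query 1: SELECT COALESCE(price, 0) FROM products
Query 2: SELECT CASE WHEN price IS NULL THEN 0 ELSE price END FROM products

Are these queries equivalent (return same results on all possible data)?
Yes, equivalent

Both queries return: [(0,), (264.78,), (811.17,), (889.02,), (1165.23,), (1706.61,), (1883.98,), (1890.3,)]

Reason: COALESCE vs CASE for NULL handling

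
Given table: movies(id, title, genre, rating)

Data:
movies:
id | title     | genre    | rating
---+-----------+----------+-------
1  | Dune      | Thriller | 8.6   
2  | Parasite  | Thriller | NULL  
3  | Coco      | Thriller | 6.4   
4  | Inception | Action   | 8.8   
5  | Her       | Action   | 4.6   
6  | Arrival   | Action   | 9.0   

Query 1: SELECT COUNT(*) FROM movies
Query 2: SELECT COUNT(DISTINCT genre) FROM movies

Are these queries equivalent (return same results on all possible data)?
No, not equivalent

Query 1 returns: [(6,)]
Query 2 returns: [(2,)]

Reason: COUNT(*) counts rows, COUNT(DISTINCT genre) counts unique genres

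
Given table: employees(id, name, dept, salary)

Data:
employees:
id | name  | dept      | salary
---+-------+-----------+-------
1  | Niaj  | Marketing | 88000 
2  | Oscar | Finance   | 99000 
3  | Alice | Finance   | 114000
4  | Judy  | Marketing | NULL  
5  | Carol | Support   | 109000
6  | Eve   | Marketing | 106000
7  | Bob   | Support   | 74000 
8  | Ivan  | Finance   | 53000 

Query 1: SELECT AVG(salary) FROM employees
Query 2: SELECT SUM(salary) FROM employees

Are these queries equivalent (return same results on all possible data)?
No, not equivalent

Query 1 returns: [(91857.14285714286,)]
Query 2 returns: [(643000,)]

Reason: AVG vs SUM give different aggregate values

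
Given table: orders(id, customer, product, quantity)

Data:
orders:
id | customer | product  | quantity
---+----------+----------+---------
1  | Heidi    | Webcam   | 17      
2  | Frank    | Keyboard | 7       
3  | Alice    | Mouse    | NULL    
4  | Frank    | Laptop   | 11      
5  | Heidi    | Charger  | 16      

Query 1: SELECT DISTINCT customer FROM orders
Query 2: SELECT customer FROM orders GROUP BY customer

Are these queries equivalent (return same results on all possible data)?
Yes, equivalent

Both queries return: [('Alice',), ('Frank',), ('Heidi',)]

Reason: Both get unique customers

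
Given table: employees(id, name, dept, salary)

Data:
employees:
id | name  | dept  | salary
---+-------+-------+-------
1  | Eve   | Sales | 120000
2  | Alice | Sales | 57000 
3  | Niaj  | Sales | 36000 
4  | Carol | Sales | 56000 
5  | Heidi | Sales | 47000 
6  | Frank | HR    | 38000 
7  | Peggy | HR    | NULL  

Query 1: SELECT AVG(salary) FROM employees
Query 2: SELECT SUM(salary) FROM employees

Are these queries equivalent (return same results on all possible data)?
No, not equivalent

Query 1 returns: [(59000.0,)]
Query 2 returns: [(354000,)]

Reason: AVG vs SUM give different aggregate values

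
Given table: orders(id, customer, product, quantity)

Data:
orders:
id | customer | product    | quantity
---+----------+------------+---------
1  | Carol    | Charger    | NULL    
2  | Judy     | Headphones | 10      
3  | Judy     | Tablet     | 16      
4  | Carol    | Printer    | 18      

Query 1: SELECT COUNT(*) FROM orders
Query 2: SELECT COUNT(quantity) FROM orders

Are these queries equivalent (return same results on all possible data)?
No, not equivalent

Query 1 returns: [(4,)]
Query 2 returns: [(3,)]

Reason: COUNT(*) includes NULLs, COUNT(column) excludes them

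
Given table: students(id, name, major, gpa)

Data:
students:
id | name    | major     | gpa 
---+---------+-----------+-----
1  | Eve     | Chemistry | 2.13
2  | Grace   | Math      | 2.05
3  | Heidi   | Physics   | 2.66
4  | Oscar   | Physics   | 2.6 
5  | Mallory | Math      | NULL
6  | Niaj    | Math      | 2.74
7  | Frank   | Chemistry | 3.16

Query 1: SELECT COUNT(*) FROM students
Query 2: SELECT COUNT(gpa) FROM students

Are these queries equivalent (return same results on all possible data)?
No, not equivalent

Query 1 returns: [(7,)]
Query 2 returns: [(6,)]

Reason: COUNT(*) includes NULLs, COUNT(column) excludes them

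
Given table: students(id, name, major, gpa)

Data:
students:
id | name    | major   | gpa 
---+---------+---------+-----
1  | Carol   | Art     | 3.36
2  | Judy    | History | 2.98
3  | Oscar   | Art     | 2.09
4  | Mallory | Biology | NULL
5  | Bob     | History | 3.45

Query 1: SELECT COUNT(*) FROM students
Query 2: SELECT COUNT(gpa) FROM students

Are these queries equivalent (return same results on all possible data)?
No, not equivalent

Query 1 returns: [(5,)]
Query 2 returns: [(4,)]

Reason: COUNT(*) includes NULLs, COUNT(column) excludes them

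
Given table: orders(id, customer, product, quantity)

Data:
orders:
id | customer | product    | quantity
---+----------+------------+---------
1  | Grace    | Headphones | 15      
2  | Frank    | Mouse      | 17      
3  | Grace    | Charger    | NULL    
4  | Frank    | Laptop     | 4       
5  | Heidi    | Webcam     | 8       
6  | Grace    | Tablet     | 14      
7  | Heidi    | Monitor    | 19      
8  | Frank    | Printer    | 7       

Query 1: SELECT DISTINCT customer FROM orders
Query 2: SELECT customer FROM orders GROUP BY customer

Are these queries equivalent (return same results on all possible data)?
Yes, equivalent

Both queries return: [('Frank',), ('Grace',), ('Heidi',)]

Reason: Both get unique customers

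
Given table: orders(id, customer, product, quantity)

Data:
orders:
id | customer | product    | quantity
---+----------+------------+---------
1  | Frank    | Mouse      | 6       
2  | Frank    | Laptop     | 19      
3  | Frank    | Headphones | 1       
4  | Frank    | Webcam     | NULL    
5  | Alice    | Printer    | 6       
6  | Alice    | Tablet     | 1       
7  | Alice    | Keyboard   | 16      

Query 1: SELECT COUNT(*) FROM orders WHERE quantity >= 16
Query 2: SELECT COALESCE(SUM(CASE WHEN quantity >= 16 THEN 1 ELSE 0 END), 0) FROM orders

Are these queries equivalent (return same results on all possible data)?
Yes, equivalent

Both queries return: [(2,)]

Reason: COUNT with WHERE vs conditional SUM (COALESCE handles empty-table NULL)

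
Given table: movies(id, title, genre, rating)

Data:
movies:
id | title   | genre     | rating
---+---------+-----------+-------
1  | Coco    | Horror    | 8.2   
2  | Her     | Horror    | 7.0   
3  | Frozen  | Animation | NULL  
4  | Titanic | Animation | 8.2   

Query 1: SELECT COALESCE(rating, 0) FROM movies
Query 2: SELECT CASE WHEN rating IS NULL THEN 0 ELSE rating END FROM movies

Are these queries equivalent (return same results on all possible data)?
Yes, equivalent

Both queries return: [(0,), (7.0,), (8.2,), (8.2,)]

Reason: COALESCE vs CASE for NULL handling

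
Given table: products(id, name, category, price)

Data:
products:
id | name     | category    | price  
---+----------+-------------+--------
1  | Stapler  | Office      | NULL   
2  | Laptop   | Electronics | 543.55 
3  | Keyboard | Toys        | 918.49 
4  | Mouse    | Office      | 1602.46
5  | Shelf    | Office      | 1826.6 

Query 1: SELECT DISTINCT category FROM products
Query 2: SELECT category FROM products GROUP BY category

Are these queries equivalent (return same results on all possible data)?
Yes, equivalent

Both queries return: [('Electronics',), ('Office',), ('Toys',)]

Reason: Both get unique categorys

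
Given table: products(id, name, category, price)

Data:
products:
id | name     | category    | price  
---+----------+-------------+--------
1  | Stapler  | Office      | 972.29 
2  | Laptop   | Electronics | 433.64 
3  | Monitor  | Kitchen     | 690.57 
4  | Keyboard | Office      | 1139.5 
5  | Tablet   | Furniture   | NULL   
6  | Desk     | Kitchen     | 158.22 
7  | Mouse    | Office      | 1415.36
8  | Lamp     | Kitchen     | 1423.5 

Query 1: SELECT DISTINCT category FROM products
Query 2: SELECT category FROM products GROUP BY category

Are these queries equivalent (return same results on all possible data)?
Yes, equivalent

Both queries return: [('Electronics',), ('Furniture',), ('Kitchen',), ('Office',)]

Reason: Both get unique categorys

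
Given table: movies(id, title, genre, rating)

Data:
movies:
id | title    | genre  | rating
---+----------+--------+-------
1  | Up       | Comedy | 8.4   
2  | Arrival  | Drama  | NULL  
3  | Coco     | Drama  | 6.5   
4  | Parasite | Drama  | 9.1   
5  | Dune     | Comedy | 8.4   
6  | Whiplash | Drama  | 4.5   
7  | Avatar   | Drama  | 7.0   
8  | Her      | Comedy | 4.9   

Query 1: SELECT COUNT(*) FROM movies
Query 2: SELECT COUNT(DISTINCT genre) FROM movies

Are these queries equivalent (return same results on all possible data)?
No, not equivalent

Query 1 returns: [(8,)]
Query 2 returns: [(2,)]

Reason: COUNT(*) counts rows, COUNT(DISTINCT genre) counts unique genres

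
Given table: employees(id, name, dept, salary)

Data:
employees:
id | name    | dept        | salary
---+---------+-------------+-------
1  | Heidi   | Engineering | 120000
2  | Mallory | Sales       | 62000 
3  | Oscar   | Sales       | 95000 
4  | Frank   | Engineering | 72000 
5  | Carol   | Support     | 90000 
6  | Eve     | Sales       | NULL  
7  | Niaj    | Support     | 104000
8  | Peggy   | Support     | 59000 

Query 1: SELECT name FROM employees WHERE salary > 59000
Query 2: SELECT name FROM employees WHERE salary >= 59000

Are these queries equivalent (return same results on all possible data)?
No, not equivalent

Query 1 returns: [('Heidi',), ('Mallory',), ('Oscar',), ('Frank',), ('Carol',), ('Niaj',)]
Query 2 returns: [('Heidi',), ('Mallory',), ('Oscar',), ('Frank',), ('Carol',), ('Niaj',), ('Peggy',)]

Reason: > vs >= gives different results when salary = 59000 exists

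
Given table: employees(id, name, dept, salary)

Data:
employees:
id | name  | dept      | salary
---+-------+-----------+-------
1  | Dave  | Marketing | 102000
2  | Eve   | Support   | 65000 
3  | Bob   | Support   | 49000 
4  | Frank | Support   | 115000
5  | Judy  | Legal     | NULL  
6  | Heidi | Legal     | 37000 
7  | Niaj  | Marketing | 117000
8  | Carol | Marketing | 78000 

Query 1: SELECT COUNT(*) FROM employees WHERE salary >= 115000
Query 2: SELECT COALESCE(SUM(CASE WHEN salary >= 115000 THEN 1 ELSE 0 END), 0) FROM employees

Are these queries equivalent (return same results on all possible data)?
Yes, equivalent

Both queries return: [(2,)]

Reason: COUNT with WHERE vs conditional SUM (COALESCE handles empty-table NULL)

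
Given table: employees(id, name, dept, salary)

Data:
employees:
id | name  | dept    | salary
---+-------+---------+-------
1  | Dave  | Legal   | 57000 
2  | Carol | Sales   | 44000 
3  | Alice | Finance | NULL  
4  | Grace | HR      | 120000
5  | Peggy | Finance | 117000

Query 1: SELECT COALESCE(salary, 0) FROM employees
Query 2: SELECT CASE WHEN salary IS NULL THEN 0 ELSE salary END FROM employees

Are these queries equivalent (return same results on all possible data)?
Yes, equivalent

Both queries return: [(0,), (44000,), (57000,), (117000,), (120000,)]

Reason: COALESCE vs CASE for NULL handling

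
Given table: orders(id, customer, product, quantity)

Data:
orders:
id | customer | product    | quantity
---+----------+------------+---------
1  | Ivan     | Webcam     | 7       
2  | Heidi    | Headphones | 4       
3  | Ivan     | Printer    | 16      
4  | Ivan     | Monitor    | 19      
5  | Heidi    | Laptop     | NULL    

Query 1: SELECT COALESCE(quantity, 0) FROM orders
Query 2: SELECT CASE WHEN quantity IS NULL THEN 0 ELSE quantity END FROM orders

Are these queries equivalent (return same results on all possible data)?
Yes, equivalent

Both queries return: [(0,), (4,), (7,), (16,), (19,)]

Reason: COALESCE vs CASE for NULL handling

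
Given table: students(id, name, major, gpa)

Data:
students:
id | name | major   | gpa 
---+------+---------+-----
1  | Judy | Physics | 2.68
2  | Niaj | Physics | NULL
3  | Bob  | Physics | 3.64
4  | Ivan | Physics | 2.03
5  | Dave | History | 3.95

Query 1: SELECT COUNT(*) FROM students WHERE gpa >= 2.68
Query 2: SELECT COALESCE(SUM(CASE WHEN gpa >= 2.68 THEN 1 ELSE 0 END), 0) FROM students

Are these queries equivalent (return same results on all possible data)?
Yes, equivalent

Both queries return: [(3,)]

Reason: COUNT with WHERE vs conditional SUM (COALESCE handles empty-table NULL)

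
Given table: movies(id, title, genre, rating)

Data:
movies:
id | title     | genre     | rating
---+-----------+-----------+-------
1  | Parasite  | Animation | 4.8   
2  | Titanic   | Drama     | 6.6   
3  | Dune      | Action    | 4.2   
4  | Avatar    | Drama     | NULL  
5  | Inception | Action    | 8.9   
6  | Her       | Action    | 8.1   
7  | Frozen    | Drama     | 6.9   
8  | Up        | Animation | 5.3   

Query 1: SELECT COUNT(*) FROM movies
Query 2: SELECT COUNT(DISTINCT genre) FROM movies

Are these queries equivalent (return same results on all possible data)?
No, not equivalent

Query 1 returns: [(8,)]
Query 2 returns: [(3,)]

Reason: COUNT(*) counts rows, COUNT(DISTINCT genre) counts unique genres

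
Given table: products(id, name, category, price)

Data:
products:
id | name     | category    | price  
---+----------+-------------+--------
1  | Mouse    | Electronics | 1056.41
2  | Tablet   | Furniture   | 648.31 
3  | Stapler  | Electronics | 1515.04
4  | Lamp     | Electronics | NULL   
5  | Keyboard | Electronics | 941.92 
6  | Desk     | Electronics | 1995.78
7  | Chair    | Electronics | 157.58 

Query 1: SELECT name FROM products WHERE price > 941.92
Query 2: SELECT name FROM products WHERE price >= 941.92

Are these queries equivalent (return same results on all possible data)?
No, not equivalent

Query 1 returns: [('Mouse',), ('Stapler',), ('Desk',)]
Query 2 returns: [('Mouse',), ('Stapler',), ('Keyboard',), ('Desk',)]

Reason: > vs >= gives different results when price = 941.92 exists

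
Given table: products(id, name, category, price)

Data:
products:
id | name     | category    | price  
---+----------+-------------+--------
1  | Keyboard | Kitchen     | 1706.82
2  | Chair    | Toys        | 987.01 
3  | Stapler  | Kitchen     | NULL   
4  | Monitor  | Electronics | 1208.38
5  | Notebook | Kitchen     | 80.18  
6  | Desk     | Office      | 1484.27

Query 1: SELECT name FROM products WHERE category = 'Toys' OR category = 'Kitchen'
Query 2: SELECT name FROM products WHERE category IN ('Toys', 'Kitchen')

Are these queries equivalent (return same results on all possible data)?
Yes, equivalent

Both queries return: [('Chair',), ('Keyboard',), ('Notebook',), ('Stapler',)]

Reason: OR vs IN are equivalent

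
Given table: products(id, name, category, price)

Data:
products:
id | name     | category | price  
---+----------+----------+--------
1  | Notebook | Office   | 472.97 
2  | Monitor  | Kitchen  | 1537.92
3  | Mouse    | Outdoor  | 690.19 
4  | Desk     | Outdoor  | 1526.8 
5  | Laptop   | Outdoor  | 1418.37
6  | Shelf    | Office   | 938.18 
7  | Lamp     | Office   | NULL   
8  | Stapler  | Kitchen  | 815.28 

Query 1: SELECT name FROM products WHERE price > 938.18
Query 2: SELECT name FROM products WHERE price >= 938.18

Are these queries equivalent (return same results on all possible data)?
No, not equivalent

Query 1 returns: [('Monitor',), ('Desk',), ('Laptop',)]
Query 2 returns: [('Monitor',), ('Desk',), ('Laptop',), ('Shelf',)]

Reason: > vs >= gives different results when price = 938.18 exists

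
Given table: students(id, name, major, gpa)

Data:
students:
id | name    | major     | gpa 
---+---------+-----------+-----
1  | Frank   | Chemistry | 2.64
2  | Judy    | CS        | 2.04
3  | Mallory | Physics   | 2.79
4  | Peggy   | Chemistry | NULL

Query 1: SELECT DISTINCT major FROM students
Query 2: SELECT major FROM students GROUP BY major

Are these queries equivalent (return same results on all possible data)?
Yes, equivalent

Both queries return: [('CS',), ('Chemistry',), ('Physics',)]

Reason: Both get unique majors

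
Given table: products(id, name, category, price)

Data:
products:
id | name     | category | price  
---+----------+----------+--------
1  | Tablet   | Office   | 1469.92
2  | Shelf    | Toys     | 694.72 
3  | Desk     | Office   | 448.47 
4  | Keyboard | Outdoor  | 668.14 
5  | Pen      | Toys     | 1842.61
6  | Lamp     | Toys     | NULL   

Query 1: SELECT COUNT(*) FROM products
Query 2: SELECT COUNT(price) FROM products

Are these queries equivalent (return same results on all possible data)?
No, not equivalent

Query 1 returns: [(6,)]
Query 2 returns: [(5,)]

Reason: COUNT(*) includes NULLs, COUNT(column) excludes them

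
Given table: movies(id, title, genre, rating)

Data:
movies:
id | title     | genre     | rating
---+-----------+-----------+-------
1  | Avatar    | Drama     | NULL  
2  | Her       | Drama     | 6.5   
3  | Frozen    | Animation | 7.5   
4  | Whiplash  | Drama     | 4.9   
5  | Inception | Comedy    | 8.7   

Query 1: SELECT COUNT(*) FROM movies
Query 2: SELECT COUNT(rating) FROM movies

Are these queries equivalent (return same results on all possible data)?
No, not equivalent

Query 1 returns: [(5,)]
Query 2 returns: [(4,)]

Reason: COUNT(*) includes NULLs, COUNT(column) excludes them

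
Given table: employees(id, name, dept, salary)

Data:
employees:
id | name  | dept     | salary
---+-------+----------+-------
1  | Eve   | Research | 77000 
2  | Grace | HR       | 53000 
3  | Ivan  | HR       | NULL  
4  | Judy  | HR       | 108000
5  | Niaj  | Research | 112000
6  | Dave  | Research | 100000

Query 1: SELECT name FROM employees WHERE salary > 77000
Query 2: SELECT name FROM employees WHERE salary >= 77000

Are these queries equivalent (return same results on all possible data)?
No, not equivalent

Query 1 returns: [('Judy',), ('Niaj',), ('Dave',)]
Query 2 returns: [('Eve',), ('Judy',), ('Niaj',), ('Dave',)]

Reason: > vs >= gives different results when salary = 77000 exists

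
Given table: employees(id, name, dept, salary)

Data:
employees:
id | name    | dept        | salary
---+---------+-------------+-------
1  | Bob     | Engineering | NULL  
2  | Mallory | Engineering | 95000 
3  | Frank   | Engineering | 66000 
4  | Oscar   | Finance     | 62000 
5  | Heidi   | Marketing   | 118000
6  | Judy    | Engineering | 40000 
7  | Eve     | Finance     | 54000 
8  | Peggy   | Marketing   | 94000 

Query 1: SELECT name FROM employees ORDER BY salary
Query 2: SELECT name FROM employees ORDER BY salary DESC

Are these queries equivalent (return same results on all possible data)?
No, not equivalent

Query 1 returns: [('Bob',), ('Judy',), ('Eve',), ('Oscar',), ('Frank',), ('Peggy',), ('Mallory',), ('Heidi',)]
Query 2 returns: [('Heidi',), ('Mallory',), ('Peggy',), ('Frank',), ('Oscar',), ('Eve',), ('Judy',), ('Bob',)]

Reason: ASC vs DESC gives opposite ordering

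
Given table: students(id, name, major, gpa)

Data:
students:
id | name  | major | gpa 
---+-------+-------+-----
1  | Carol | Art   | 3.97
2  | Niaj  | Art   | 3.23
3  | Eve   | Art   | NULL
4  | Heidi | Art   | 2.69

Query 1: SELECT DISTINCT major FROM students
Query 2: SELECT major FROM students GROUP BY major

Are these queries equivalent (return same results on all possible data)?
Yes, equivalent

Both queries return: [('Art',)]

Reason: Both get unique majors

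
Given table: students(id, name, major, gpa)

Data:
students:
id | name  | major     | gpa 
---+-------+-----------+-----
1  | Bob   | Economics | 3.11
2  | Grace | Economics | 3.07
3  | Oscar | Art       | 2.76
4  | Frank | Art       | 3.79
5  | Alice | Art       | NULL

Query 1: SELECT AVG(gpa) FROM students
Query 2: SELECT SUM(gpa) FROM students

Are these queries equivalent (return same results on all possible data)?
No, not equivalent

Query 1 returns: [(3.1825,)]
Query 2 returns: [(12.73,)]

Reason: AVG vs SUM give different aggregate values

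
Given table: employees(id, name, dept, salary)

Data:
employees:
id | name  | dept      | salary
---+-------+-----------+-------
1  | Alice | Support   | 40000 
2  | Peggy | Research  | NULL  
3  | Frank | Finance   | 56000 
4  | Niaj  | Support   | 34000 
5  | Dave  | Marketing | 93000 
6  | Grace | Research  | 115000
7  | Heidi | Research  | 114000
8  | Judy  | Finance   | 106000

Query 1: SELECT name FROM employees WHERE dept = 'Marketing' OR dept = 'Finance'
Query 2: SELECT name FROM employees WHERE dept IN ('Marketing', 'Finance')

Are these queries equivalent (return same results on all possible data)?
Yes, equivalent

Both queries return: [('Dave',), ('Frank',), ('Judy',)]

Reason: OR vs IN are equivalent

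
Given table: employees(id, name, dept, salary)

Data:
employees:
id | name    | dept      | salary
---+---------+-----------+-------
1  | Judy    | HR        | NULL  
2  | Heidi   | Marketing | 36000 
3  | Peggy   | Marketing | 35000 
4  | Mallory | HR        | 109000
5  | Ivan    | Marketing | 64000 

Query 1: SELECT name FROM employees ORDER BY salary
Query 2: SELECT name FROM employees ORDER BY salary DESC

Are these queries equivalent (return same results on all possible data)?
No, not equivalent

Query 1 returns: [('Judy',), ('Peggy',), ('Heidi',), ('Ivan',), ('Mallory',)]
Query 2 returns: [('Mallory',), ('Ivan',), ('Heidi',), ('Peggy',), ('Judy',)]

Reason: ASC vs DESC gives opposite ordering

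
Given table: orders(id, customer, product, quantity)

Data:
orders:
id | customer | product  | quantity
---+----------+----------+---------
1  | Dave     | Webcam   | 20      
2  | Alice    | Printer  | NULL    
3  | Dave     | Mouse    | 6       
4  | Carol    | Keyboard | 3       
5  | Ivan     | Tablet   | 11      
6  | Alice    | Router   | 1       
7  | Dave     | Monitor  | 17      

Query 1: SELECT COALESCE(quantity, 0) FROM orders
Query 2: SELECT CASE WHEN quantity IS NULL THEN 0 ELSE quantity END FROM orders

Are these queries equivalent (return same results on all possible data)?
Yes, equivalent

Both queries return: [(0,), (1,), (3,), (6,), (11,), (17,), (20,)]

Reason: COALESCE vs CASE for NULL handling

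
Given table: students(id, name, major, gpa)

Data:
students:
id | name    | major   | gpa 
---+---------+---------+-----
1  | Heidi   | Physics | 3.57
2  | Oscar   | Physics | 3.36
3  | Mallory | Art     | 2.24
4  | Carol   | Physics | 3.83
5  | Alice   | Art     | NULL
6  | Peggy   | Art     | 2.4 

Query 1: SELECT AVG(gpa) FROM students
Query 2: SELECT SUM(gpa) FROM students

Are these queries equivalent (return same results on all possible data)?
No, not equivalent

Query 1 returns: [(3.08,)]
Query 2 returns: [(15.4,)]

Reason: AVG vs SUM give different aggregate values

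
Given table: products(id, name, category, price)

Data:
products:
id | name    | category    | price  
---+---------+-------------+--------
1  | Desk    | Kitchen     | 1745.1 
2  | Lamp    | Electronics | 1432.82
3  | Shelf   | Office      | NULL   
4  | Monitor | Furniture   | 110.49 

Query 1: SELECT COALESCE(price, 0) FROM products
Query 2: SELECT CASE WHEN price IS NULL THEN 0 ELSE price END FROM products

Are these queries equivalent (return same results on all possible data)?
Yes, equivalent

Both queries return: [(0,), (110.49,), (1432.82,), (1745.1,)]

Reason: COALESCE vs CASE for NULL handling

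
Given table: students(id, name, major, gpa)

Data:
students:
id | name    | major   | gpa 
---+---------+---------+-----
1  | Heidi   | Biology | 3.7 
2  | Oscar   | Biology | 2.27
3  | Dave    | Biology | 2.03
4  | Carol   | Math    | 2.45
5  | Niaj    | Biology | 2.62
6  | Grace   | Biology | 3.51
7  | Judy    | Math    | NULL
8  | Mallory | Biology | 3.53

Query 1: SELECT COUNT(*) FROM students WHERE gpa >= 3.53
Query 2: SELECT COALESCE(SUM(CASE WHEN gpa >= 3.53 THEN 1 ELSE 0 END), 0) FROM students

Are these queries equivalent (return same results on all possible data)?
Yes, equivalent

Both queries return: [(2,)]

Reason: COUNT with WHERE vs conditional SUM (COALESCE handles empty-table NULL)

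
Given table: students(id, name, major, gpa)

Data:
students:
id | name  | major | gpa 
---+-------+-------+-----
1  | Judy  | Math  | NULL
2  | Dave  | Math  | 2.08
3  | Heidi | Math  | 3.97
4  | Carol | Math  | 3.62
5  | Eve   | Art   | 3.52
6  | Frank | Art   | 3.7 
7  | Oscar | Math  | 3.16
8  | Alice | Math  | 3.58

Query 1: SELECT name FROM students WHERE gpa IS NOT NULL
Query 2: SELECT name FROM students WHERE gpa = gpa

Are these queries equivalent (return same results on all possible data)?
Yes, equivalent

Both queries return: [('Alice',), ('Carol',), ('Dave',), ('Eve',), ('Frank',), ('Heidi',), ('Oscar',)]

Reason: IS NOT NULL vs self-equality (both exclude NULLs)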